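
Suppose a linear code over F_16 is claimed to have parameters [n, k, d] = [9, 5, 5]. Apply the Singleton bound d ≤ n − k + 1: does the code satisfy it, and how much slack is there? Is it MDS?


Singleton RHS = n − k + 1 = 5, slack = 0, bound satisfied, MDS.

Singleton bound: d ≤ n − k + 1.
Here n = 9, k = 5, so n − k + 1 = 5.
Given d = 5, check d ≤ 5: YES.
Slack = (n − k + 1) − d = 0.
The code is MDS (slack = 0).
Description: the claimed parameters are [9, 5, 5]_16; such a code would be MDS (meets Singleton bound).


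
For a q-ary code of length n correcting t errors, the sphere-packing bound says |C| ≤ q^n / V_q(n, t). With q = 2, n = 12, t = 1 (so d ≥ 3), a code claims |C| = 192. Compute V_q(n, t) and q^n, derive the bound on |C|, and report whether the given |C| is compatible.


V_q(n, t) = 13, q^n = 4096, Hamming bound = 315, |C| = 192 ≤ bound (satisfied).

Step 1: Compute V_q(n, t) = Σ_{j=0}^1 C(n, j) (q−1)^j.
  j = 0: C(12,0)·(1)^0 = 1·1 = 1.
  j = 1: C(12,1)·(1)^1 = 12·1 = 12.
  V_q(n, t) = 1 + 12 = 13.
Step 2: q^n = 2^12 = 4096.
Step 3: Hamming bound ⌊q^n / V_q(n,t)⌋ = ⌊4096/13⌋ = 315.
Step 4: Compare |C| = 192 to 315: satisfied.
The claimed |C| lies below the Hamming bound.


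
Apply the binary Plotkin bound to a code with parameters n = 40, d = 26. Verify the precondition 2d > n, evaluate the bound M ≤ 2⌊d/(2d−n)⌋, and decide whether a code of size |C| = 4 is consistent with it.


Plotkin bound M ≤ 4; given |C| = 4 ≤ bound (satisfied).

Check applicability: 2d = 52, n = 40.
2d − n = 12 > 0, so Plotkin applies.
Compute d/(2d−n) = 26/12 ≈ 2.1667.
⌊d/(2d−n)⌋ = 2.
Plotkin bound: M ≤ 2·2 = 4.
Given |C| = 4, check: satisfied.
This |C| is at the Plotkin bound.


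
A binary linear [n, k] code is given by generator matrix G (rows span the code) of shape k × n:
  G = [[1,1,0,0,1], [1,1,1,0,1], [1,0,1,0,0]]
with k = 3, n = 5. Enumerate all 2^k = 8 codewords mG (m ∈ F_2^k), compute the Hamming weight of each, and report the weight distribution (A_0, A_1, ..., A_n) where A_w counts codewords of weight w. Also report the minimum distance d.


Weight distribution: A_0 = 1, A_1 = 2, A_2 = 2, A_3 = 2, A_4 = 1. Minimum distance d = 1.

Enumerate all 2^3 = 8 messages m ∈ F_2^3.
For each, compute codeword c = mG in F_2^5, then tally its weight.
  m = 000 → c = 00000, weight = 0.
  m = 100 → c = 11001, weight = 3.
  m = 010 → c = 11101, weight = 4.
  m = 110 → c = 00100, weight = 1.
  m = 001 → c = 10100, weight = 2.
  m = 101 → c = 01101, weight = 3.
  m = 011 → c = 01001, weight = 2.
  m = 111 → c = 10000, weight = 1.
Tally weights:
  weight 0: 1 codewords.
  weight 1: 2 codewords.
  weight 2: 2 codewords.
  weight 3: 2 codewords.
  weight 4: 1 codewords.
Minimum distance d = smallest w > 0 with A_w > 0 = 1.
Sanity: Σ A_w = 8 = 2^3 = 8 ✓.


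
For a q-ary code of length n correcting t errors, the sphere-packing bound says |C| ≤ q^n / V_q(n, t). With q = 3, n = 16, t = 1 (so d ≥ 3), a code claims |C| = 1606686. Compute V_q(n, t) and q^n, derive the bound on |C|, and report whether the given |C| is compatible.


V_q(n, t) = 33, q^n = 43046721, Hamming bound = 1304446, |C| = 1606686 > bound (violated).

Step 1: Compute V_q(n, t) = Σ_{j=0}^1 C(n, j) (q−1)^j.
  j = 0: C(16,0)·(2)^0 = 1·1 = 1.
  j = 1: C(16,1)·(2)^1 = 16·2 = 32.
  V_q(n, t) = 1 + 32 = 33.
Step 2: q^n = 3^16 = 43046721.
Step 3: Hamming bound ⌊q^n / V_q(n,t)⌋ = ⌊43046721/33⌋ = 1304446.
Step 4: Compare |C| = 1606686 to 1304446: violated.
The claimed |C| lies above the Hamming bound, so no 3-ary code of length 16 with d ≥ 3 can have 1606686 codewords.


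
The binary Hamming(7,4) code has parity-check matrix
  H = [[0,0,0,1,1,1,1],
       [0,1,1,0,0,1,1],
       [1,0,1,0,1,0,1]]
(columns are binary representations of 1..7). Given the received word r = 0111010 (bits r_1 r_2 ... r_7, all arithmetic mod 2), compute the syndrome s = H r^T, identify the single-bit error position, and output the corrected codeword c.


s = (0, 1, 1)^T, error position = 3, corrected codeword c = 0101010

Compute s = H r^T mod 2 one row at a time:
  s_1 = 1 + 0 + 1 + 0 = 2 ≡ 0 (mod 2).
  s_2 = 1 + 1 + 1 + 0 = 3 ≡ 1 (mod 2).
  s_3 = 0 + 1 + 0 + 0 = 1 ≡ 1 (mod 2).
s = (0, 1, 1)^T — this equals column 3 of H (binary 011), so error is at position 3.
Correct: flip bit 3 of r = 0111010 to get c = 0101010.


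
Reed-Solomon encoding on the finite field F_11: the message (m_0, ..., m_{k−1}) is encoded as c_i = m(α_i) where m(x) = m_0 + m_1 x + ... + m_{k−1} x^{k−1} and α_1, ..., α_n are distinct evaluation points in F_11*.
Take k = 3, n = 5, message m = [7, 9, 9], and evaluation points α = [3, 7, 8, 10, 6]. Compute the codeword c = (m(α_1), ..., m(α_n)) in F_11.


c = [5, 5, 6, 7, 0]

Message polynomial: m(x) = 7 + 9·x + 9·x^2 (mod 11).
For each evaluation point α_i, compute m(α_i) mod 11:
  α_1 = 3: Horner steps 9 → 3 → 5, so m(3) = 5.
  α_2 = 7: Horner steps 9 → 6 → 5, so m(7) = 5.
  α_3 = 8: Horner steps 9 → 4 → 6, so m(8) = 6.
  α_4 = 10: Horner steps 9 → 0 → 7, so m(10) = 7.
  α_5 = 6: Horner steps 9 → 8 → 0, so m(6) = 0.
Codeword c = [5, 5, 6, 7, 0] ∈ F_11^5.


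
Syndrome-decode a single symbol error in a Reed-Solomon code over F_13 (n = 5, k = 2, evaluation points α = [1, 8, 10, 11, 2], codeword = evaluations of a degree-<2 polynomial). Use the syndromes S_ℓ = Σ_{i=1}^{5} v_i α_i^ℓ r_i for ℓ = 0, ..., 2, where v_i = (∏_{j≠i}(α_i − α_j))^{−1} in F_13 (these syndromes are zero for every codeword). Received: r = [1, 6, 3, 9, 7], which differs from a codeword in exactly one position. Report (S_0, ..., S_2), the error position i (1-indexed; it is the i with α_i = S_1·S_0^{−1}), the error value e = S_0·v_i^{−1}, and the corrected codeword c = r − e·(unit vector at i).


S = (3, 11, 10), error at position 2, error magnitude e = 2, c = [1, 4, 3, 9, 7].

Step 1: column multipliers v_i = (∏_{j≠i}(α_i − α_j))^{−1} mod 13.
  i = 1 (α = 1): (1−8)(1−10)(1−11)(1−2) = (−7)·(−9)·(−10)·(−1) = 630 ≡ 6, so v_1 = 6^{−1} = 11 (mod 13).
  i = 2 (α = 8): (8−1)(8−10)(8−11)(8−2) = 7·(−2)·(−3)·6 = 252 ≡ 5, so v_2 = 5^{−1} = 8 (mod 13).
  i = 3 (α = 10): (10−1)(10−8)(10−11)(10−2) = 9·2·(−1)·8 = −144 ≡ 12, so v_3 = 12^{−1} = 12 (mod 13).
  i = 4 (α = 11): (11−1)(11−8)(11−10)(11−2) = 10·3·1·9 = 270 ≡ 10, so v_4 = 10^{−1} = 4 (mod 13).
  i = 5 (α = 2): (2−1)(2−8)(2−10)(2−11) = 1·(−6)·(−8)·(−9) = −432 ≡ 10, so v_5 = 10^{−1} = 4 (mod 13).
  v = [11, 8, 12, 4, 4].
Step 2: syndromes of r = [1, 6, 3, 9, 7] (all sums mod 13).
  S_0 = Σ v_i r_i = 11·1 + 8·6 + 12·3 + 4·9 + 4·7 = 159 ≡ 3.
  S_1 = Σ v_i α_i r_i = 11·1·1 + 8·8·6 + 12·10·3 + 4·11·9 + 4·2·7 = 1207 ≡ 11.
  α_i^2 mod 13 = [1, 12, 9, 4, 4].
  S_2 = Σ v_i α_i^2 r_i = 11·1·1 + 8·12·6 + 12·9·3 + 4·4·9 + 4·4·7 = 1167 ≡ 10.
  S = (3, 11, 10) ≠ 0, so r is not a codeword (an error is present).
Step 3: locate the error. For a single error e at position i, S_ℓ = v_i·e·α_i^ℓ, so α_err = S_1/S_0.
  S_0^{−1} = 3^{−1} = 9 (mod 13), so α_err = 11·9 = 99 ≡ 8 = α_2. Error position i = 2.
  Consistency check: S_2/S_1 = 10·6 = 60 ≡ 8 = α_err ✓ (single-error assumption holds).
Step 4: error magnitude e = S_0/v_2 = S_0·∏_{j≠2}(α_2 − α_j) = 3·5 = 15 ≡ 2 (mod 13).
Step 5: correct position 2: c_2 = r_2 − e = 6 − 2 ≡ 4 (mod 13). Hence c = [1, 4, 3, 9, 7].
  Check: interpolating c through the α_i gives m(x) = 8 + 6·x (degree < 2) with m(α_i) = c_i for every i, so c is indeed a codeword.


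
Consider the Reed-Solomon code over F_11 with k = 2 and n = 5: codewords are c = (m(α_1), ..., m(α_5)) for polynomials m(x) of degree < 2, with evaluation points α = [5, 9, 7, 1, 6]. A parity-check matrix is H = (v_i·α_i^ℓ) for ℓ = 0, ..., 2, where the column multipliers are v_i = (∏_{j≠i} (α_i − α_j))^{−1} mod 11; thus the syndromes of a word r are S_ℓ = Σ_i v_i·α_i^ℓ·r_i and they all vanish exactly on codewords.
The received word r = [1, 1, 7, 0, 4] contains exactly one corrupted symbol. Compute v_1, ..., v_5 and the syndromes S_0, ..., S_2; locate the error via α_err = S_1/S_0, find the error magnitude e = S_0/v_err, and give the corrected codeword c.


S = (2, 7, 8), error at position 2, error magnitude e = 10, c = [1, 2, 7, 0, 4].

Step 1: column multipliers v_i = (∏_{j≠i}(α_i − α_j))^{−1} mod 11.
  i = 1 (α = 5): (5−9)(5−7)(5−1)(5−6) = (−4)·(−2)·4·(−1) = −32 ≡ 1, so v_1 = 1^{−1} = 1 (mod 11).
  i = 2 (α = 9): (9−5)(9−7)(9−1)(9−6) = 4·2·8·3 = 192 ≡ 5, so v_2 = 5^{−1} = 9 (mod 11).
  i = 3 (α = 7): (7−5)(7−9)(7−1)(7−6) = 2·(−2)·6·1 = −24 ≡ 9, so v_3 = 9^{−1} = 5 (mod 11).
  i = 4 (α = 1): (1−5)(1−9)(1−7)(1−6) = (−4)·(−8)·(−6)·(−5) = 960 ≡ 3, so v_4 = 3^{−1} = 4 (mod 11).
  i = 5 (α = 6): (6−5)(6−9)(6−7)(6−1) = 1·(−3)·(−1)·5 = 15 ≡ 4, so v_5 = 4^{−1} = 3 (mod 11).
  v = [1, 9, 5, 4, 3].
Step 2: syndromes of r = [1, 1, 7, 0, 4] (all sums mod 11).
  S_0 = Σ v_i r_i = 1·1 + 9·1 + 5·7 + 4·0 + 3·4 = 57 ≡ 2.
  S_1 = Σ v_i α_i r_i = 1·5·1 + 9·9·1 + 5·7·7 + 4·1·0 + 3·6·4 = 403 ≡ 7.
  α_i^2 mod 11 = [3, 4, 5, 1, 3].
  S_2 = Σ v_i α_i^2 r_i = 1·3·1 + 9·4·1 + 5·5·7 + 4·1·0 + 3·3·4 = 250 ≡ 8.
  S = (2, 7, 8) ≠ 0, so r is not a codeword (an error is present).
Step 3: locate the error. For a single error e at position i, S_ℓ = v_i·e·α_i^ℓ, so α_err = S_1/S_0.
  S_0^{−1} = 2^{−1} = 6 (mod 11), so α_err = 7·6 = 42 ≡ 9 = α_2. Error position i = 2.
  Consistency check: S_2/S_1 = 8·8 = 64 ≡ 9 = α_err ✓ (single-error assumption holds).
Step 4: error magnitude e = S_0/v_2 = S_0·∏_{j≠2}(α_2 − α_j) = 2·5 = 10 ≡ 10 (mod 11).
Step 5: correct position 2: c_2 = r_2 − e = 1 − 10 ≡ 2 (mod 11). Hence c = [1, 2, 7, 0, 4].
  Check: interpolating c through the α_i gives m(x) = 8 + 3·x (degree < 2) with m(α_i) = c_i for every i, so c is indeed a codeword.


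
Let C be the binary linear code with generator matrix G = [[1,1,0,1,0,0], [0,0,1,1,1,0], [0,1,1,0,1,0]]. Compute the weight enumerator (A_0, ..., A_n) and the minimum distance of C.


Weight distribution: A_0 = 1, A_1 = 1, A_2 = 1, A_3 = 3, A_4 = 2. Minimum distance d = 1.

Enumerate all 2^3 = 8 messages m ∈ F_2^3.
For each, compute codeword c = mG in F_2^6, then tally its weight.
  m = 000 → c = 000000, weight = 0.
  m = 100 → c = 110100, weight = 3.
  m = 010 → c = 001110, weight = 3.
  m = 110 → c = 111010, weight = 4.
  m = 001 → c = 011010, weight = 3.
  m = 101 → c = 101110, weight = 4.
  m = 011 → c = 010100, weight = 2.
  m = 111 → c = 100000, weight = 1.
Tally weights:
  weight 0: 1 codewords.
  weight 1: 1 codewords.
  weight 2: 1 codewords.
  weight 3: 3 codewords.
  weight 4: 2 codewords.
Minimum distance d = smallest w > 0 with A_w > 0 = 1.
Sanity: Σ A_w = 8 = 2^3 = 8 ✓.


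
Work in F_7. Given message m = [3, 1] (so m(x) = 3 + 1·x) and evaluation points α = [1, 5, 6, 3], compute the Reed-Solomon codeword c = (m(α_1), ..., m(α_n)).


c = [4, 1, 2, 6]

Message polynomial: m(x) = 3 + 1·x (mod 7).
For each evaluation point α_i, compute m(α_i) mod 7:
  α_1 = 1: Horner steps 1 → 4, so m(1) = 4.
  α_2 = 5: Horner steps 1 → 1, so m(5) = 1.
  α_3 = 6: Horner steps 1 → 2, so m(6) = 2.
  α_4 = 3: Horner steps 1 → 6, so m(3) = 6.
Codeword c = [4, 1, 2, 6] ∈ F_7^4.


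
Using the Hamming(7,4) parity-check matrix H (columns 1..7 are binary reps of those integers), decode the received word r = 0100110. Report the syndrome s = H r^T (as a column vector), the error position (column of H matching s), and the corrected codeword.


s = (0, 0, 1)^T, error position = 1, corrected codeword c = 1100110

Compute s = H r^T mod 2 one row at a time:
  s_1 = 0 + 1 + 1 + 0 = 2 ≡ 0 (mod 2).
  s_2 = 1 + 0 + 1 + 0 = 2 ≡ 0 (mod 2).
  s_3 = 0 + 0 + 1 + 0 = 1 ≡ 1 (mod 2).
s = (0, 0, 1)^T — this equals column 1 of H (binary 001), so error is at position 1.
Correct: flip bit 1 of r = 0100110 to get c = 1100110.


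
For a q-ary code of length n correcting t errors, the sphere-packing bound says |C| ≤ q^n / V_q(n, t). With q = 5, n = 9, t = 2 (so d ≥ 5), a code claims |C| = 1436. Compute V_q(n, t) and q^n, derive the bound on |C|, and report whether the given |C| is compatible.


V_q(n, t) = 613, q^n = 1953125, Hamming bound = 3186, |C| = 1436 ≤ bound (satisfied).

Step 1: Compute V_q(n, t) = Σ_{j=0}^2 C(n, j) (q−1)^j.
  j = 0: C(9,0)·(4)^0 = 1·1 = 1.
  j = 1: C(9,1)·(4)^1 = 9·4 = 36.
  j = 2: C(9,2)·(4)^2 = 36·16 = 576.
  V_q(n, t) = 1 + 36 + 576 = 613.
Step 2: q^n = 5^9 = 1953125.
Step 3: Hamming bound ⌊q^n / V_q(n,t)⌋ = ⌊1953125/613⌋ = 3186.
Step 4: Compare |C| = 1436 to 3186: satisfied.
The claimed |C| lies below the Hamming bound.


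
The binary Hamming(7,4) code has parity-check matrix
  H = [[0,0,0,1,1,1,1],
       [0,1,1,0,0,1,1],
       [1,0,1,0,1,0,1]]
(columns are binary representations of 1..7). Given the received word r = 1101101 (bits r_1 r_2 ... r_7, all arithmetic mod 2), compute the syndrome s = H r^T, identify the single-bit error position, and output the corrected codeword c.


s = (1, 0, 1)^T, error position = 5, corrected codeword c = 1101001

Compute s = H r^T mod 2 one row at a time:
  s_1 = 1 + 1 + 0 + 1 = 3 ≡ 1 (mod 2).
  s_2 = 1 + 0 + 0 + 1 = 2 ≡ 0 (mod 2).
  s_3 = 1 + 0 + 1 + 1 = 3 ≡ 1 (mod 2).
s = (1, 0, 1)^T — this equals column 5 of H (binary 101), so error is at position 5.
Correct: flip bit 5 of r = 1101101 to get c = 1101001.


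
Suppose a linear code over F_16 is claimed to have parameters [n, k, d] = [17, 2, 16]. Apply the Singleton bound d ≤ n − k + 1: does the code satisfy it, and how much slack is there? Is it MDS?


Singleton RHS = n − k + 1 = 16, slack = 0, bound satisfied, MDS.

Singleton bound: d ≤ n − k + 1.
Here n = 17, k = 2, so n − k + 1 = 16.
Given d = 16, check d ≤ 16: YES.
Slack = (n − k + 1) − d = 0.
The code is MDS (slack = 0).
Description: the claimed parameters are [17, 2, 16]_16; such a code would be MDS (meets Singleton bound).


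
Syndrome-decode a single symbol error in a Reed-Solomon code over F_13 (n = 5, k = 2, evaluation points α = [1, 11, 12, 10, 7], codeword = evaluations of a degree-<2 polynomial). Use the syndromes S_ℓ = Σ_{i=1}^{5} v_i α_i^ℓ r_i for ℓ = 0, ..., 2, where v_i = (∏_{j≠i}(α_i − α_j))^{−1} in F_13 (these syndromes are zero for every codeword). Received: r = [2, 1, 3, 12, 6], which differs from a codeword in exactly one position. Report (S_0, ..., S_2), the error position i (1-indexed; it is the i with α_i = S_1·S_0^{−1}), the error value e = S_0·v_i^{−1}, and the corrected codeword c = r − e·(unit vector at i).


S = (5, 5, 5), error at position 1, error magnitude e = 8, c = [7, 1, 3, 12, 6].

Step 1: column multipliers v_i = (∏_{j≠i}(α_i − α_j))^{−1} mod 13.
  i = 1 (α = 1): (1−11)(1−12)(1−10)(1−7) = (−10)·(−11)·(−9)·(−6) = 5940 ≡ 12, so v_1 = 12^{−1} = 12 (mod 13).
  i = 2 (α = 11): (11−1)(11−12)(11−10)(11−7) = 10·(−1)·1·4 = −40 ≡ 12, so v_2 = 12^{−1} = 12 (mod 13).
  i = 3 (α = 12): (12−1)(12−11)(12−10)(12−7) = 11·1·2·5 = 110 ≡ 6, so v_3 = 6^{−1} = 11 (mod 13).
  i = 4 (α = 10): (10−1)(10−11)(10−12)(10−7) = 9·(−1)·(−2)·3 = 54 ≡ 2, so v_4 = 2^{−1} = 7 (mod 13).
  i = 5 (α = 7): (7−1)(7−11)(7−12)(7−10) = 6·(−4)·(−5)·(−3) = −360 ≡ 4, so v_5 = 4^{−1} = 10 (mod 13).
  v = [12, 12, 11, 7, 10].
Step 2: syndromes of r = [2, 1, 3, 12, 6] (all sums mod 13).
  S_0 = Σ v_i r_i = 12·2 + 12·1 + 11·3 + 7·12 + 10·6 = 213 ≡ 5.
  S_1 = Σ v_i α_i r_i = 12·1·2 + 12·11·1 + 11·12·3 + 7·10·12 + 10·7·6 = 1812 ≡ 5.
  α_i^2 mod 13 = [1, 4, 1, 9, 10].
  S_2 = Σ v_i α_i^2 r_i = 12·1·2 + 12·4·1 + 11·1·3 + 7·9·12 + 10·10·6 = 1461 ≡ 5.
  S = (5, 5, 5) ≠ 0, so r is not a codeword (an error is present).
Step 3: locate the error. For a single error e at position i, S_ℓ = v_i·e·α_i^ℓ, so α_err = S_1/S_0.
  S_0^{−1} = 5^{−1} = 8 (mod 13), so α_err = 5·8 = 40 ≡ 1 = α_1. Error position i = 1.
  Consistency check: S_2/S_1 = 5·8 = 40 ≡ 1 = α_err ✓ (single-error assumption holds).
Step 4: error magnitude e = S_0/v_1 = S_0·∏_{j≠1}(α_1 − α_j) = 5·12 = 60 ≡ 8 (mod 13).
Step 5: correct position 1: c_1 = r_1 − e = 2 − 8 ≡ 7 (mod 13). Hence c = [7, 1, 3, 12, 6].
  Check: interpolating c through the α_i gives m(x) = 5 + 2·x (degree < 2) with m(α_i) = c_i for every i, so c is indeed a codeword.


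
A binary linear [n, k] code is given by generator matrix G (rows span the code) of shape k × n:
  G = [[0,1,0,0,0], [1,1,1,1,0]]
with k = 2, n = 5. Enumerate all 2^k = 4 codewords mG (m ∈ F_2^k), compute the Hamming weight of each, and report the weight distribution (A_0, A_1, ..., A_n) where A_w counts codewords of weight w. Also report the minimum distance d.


Weight distribution: A_0 = 1, A_1 = 1, A_3 = 1, A_4 = 1. Minimum distance d = 1.

Enumerate all 2^2 = 4 messages m ∈ F_2^2.
For each, compute codeword c = mG in F_2^5, then tally its weight.
  m = 00 → c = 00000, weight = 0.
  m = 10 → c = 01000, weight = 1.
  m = 01 → c = 11110, weight = 4.
  m = 11 → c = 10110, weight = 3.
Tally weights:
  weight 0: 1 codewords.
  weight 1: 1 codewords.
  weight 3: 1 codewords.
  weight 4: 1 codewords.
Minimum distance d = smallest w > 0 with A_w > 0 = 1.
Sanity: Σ A_w = 4 = 2^2 = 4 ✓.


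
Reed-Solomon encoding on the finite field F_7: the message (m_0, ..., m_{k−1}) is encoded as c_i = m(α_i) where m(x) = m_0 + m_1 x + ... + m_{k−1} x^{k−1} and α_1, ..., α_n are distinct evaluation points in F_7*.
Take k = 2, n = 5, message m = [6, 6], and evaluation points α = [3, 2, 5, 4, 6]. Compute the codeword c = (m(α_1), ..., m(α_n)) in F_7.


c = [3, 4, 1, 2, 0]

Message polynomial: m(x) = 6 + 6·x (mod 7).
For each evaluation point α_i, compute m(α_i) mod 7:
  α_1 = 3: Horner steps 6 → 3, so m(3) = 3.
  α_2 = 2: Horner steps 6 → 4, so m(2) = 4.
  α_3 = 5: Horner steps 6 → 1, so m(5) = 1.
  α_4 = 4: Horner steps 6 → 2, so m(4) = 2.
  α_5 = 6: Horner steps 6 → 0, so m(6) = 0.
Codeword c = [3, 4, 1, 2, 0] ∈ F_7^5.


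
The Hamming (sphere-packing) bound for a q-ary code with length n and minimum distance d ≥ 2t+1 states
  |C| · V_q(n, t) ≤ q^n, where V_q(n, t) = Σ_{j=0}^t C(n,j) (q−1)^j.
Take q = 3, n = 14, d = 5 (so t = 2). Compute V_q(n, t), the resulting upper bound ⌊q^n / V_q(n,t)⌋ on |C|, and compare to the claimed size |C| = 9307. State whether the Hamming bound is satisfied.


V_q(n, t) = 393, q^n = 4782969, Hamming bound = 12170, |C| = 9307 ≤ bound (satisfied).

Step 1: Compute V_q(n, t) = Σ_{j=0}^2 C(n, j) (q−1)^j.
  j = 0: C(14,0)·(2)^0 = 1·1 = 1.
  j = 1: C(14,1)·(2)^1 = 14·2 = 28.
  j = 2: C(14,2)·(2)^2 = 91·4 = 364.
  V_q(n, t) = 1 + 28 + 364 = 393.
Step 2: q^n = 3^14 = 4782969.
Step 3: Hamming bound ⌊q^n / V_q(n,t)⌋ = ⌊4782969/393⌋ = 12170.
Step 4: Compare |C| = 9307 to 12170: satisfied.
The claimed |C| lies below the Hamming bound.


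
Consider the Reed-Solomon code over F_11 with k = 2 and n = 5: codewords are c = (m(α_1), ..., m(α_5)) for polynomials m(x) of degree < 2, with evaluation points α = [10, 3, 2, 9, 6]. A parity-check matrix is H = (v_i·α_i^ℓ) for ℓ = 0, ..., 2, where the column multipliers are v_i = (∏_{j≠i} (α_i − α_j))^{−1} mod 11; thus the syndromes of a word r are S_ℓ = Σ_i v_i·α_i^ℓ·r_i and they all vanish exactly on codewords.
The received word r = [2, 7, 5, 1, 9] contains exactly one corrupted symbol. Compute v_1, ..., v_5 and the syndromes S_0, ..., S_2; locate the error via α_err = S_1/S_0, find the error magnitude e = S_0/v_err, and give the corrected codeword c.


S = (2, 6, 7), error at position 2, error magnitude e = 1, c = [2, 6, 5, 1, 9].

Step 1: column multipliers v_i = (∏_{j≠i}(α_i − α_j))^{−1} mod 11.
  i = 1 (α = 10): (10−3)(10−2)(10−9)(10−6) = 7·8·1·4 = 224 ≡ 4, so v_1 = 4^{−1} = 3 (mod 11).
  i = 2 (α = 3): (3−10)(3−2)(3−9)(3−6) = (−7)·1·(−6)·(−3) = −126 ≡ 6, so v_2 = 6^{−1} = 2 (mod 11).
  i = 3 (α = 2): (2−10)(2−3)(2−9)(2−6) = (−8)·(−1)·(−7)·(−4) = 224 ≡ 4, so v_3 = 4^{−1} = 3 (mod 11).
  i = 4 (α = 9): (9−10)(9−3)(9−2)(9−6) = (−1)·6·7·3 = −126 ≡ 6, so v_4 = 6^{−1} = 2 (mod 11).
  i = 5 (α = 6): (6−10)(6−3)(6−2)(6−9) = (−4)·3·4·(−3) = 144 ≡ 1, so v_5 = 1^{−1} = 1 (mod 11).
  v = [3, 2, 3, 2, 1].
Step 2: syndromes of r = [2, 7, 5, 1, 9] (all sums mod 11).
  S_0 = Σ v_i r_i = 3·2 + 2·7 + 3·5 + 2·1 + 1·9 = 46 ≡ 2.
  S_1 = Σ v_i α_i r_i = 3·10·2 + 2·3·7 + 3·2·5 + 2·9·1 + 1·6·9 = 204 ≡ 6.
  α_i^2 mod 11 = [1, 9, 4, 4, 3].
  S_2 = Σ v_i α_i^2 r_i = 3·1·2 + 2·9·7 + 3·4·5 + 2·4·1 + 1·3·9 = 227 ≡ 7.
  S = (2, 6, 7) ≠ 0, so r is not a codeword (an error is present).
Step 3: locate the error. For a single error e at position i, S_ℓ = v_i·e·α_i^ℓ, so α_err = S_1/S_0.
  S_0^{−1} = 2^{−1} = 6 (mod 11), so α_err = 6·6 = 36 ≡ 3 = α_2. Error position i = 2.
  Consistency check: S_2/S_1 = 7·2 = 14 ≡ 3 = α_err ✓ (single-error assumption holds).
Step 4: error magnitude e = S_0/v_2 = S_0·∏_{j≠2}(α_2 − α_j) = 2·6 = 12 ≡ 1 (mod 11).
Step 5: correct position 2: c_2 = r_2 − e = 7 − 1 ≡ 6 (mod 11). Hence c = [2, 6, 5, 1, 9].
  Check: interpolating c through the α_i gives m(x) = 3 + 1·x (degree < 2) with m(α_i) = c_i for every i, so c is indeed a codeword.


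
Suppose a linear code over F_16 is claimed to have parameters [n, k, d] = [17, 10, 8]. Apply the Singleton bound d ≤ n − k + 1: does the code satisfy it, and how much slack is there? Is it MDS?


Singleton RHS = n − k + 1 = 8, slack = 0, bound satisfied, MDS.

Singleton bound: d ≤ n − k + 1.
Here n = 17, k = 10, so n − k + 1 = 8.
Given d = 8, check d ≤ 8: YES.
Slack = (n − k + 1) − d = 0.
The code is MDS (slack = 0).
Description: the claimed parameters are [17, 10, 8]_16; such a code would be MDS (meets Singleton bound).


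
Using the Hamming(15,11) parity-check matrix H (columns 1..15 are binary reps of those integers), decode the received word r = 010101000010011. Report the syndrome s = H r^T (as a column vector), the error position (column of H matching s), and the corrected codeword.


s = (1, 0, 1, 0)^T, error position = 10, corrected codeword c = 010101000110011

Compute s = H r^T mod 2 one row at a time:
  s_1 = 0 + 0 + 0 + 1 + 0 + 0 + 1 + 1 = 3 ≡ 1 (mod 2).
  s_2 = 1 + 0 + 1 + 0 + 0 + 0 + 1 + 1 = 4 ≡ 0 (mod 2).
  s_3 = 1 + 0 + 1 + 0 + 0 + 1 + 1 + 1 = 5 ≡ 1 (mod 2).
  s_4 = 0 + 0 + 0 + 0 + 0 + 1 + 0 + 1 = 2 ≡ 0 (mod 2).
s = (1, 0, 1, 0)^T — this equals column 10 of H (binary 1010), so error is at position 10.
Correct: flip bit 10 of r = 010101000010011 to get c = 010101000110011.


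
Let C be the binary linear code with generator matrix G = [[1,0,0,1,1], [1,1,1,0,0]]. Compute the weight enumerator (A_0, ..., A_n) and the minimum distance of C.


Weight distribution: A_0 = 1, A_3 = 2, A_4 = 1. Minimum distance d = 3.

Enumerate all 2^2 = 4 messages m ∈ F_2^2.
For each, compute codeword c = mG in F_2^5, then tally its weight.
  m = 00 → c = 00000, weight = 0.
  m = 10 → c = 10011, weight = 3.
  m = 01 → c = 11100, weight = 3.
  m = 11 → c = 01111, weight = 4.
Tally weights:
  weight 0: 1 codewords.
  weight 3: 2 codewords.
  weight 4: 1 codewords.
Minimum distance d = smallest w > 0 with A_w > 0 = 3.
Sanity: Σ A_w = 4 = 2^2 = 4 ✓.


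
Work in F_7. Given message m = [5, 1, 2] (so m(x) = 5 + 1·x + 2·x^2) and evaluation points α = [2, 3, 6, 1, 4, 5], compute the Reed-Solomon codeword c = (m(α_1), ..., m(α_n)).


c = [1, 5, 6, 1, 6, 4]

Message polynomial: m(x) = 5 + 1·x + 2·x^2 (mod 7).
For each evaluation point α_i, compute m(α_i) mod 7:
  α_1 = 2: Horner steps 2 → 5 → 1, so m(2) = 1.
  α_2 = 3: Horner steps 2 → 0 → 5, so m(3) = 5.
  α_3 = 6: Horner steps 2 → 6 → 6, so m(6) = 6.
  α_4 = 1: Horner steps 2 → 3 → 1, so m(1) = 1.
  α_5 = 4: Horner steps 2 → 2 → 6, so m(4) = 6.
  α_6 = 5: Horner steps 2 → 4 → 4, so m(5) = 4.
Codeword c = [1, 5, 6, 1, 6, 4] ∈ F_7^6.


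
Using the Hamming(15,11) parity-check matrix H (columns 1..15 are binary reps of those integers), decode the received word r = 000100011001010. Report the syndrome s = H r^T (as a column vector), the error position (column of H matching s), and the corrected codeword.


s = (0, 1, 1, 1)^T, error position = 7, corrected codeword c = 000100111001010

Compute s = H r^T mod 2 one row at a time:
  s_1 = 1 + 1 + 0 + 0 + 1 + 0 + 1 + 0 = 4 ≡ 0 (mod 2).
  s_2 = 1 + 0 + 0 + 0 + 1 + 0 + 1 + 0 = 3 ≡ 1 (mod 2).
  s_3 = 0 + 0 + 0 + 0 + 0 + 0 + 1 + 0 = 1 ≡ 1 (mod 2).
  s_4 = 0 + 0 + 0 + 0 + 1 + 0 + 0 + 0 = 1 ≡ 1 (mod 2).
s = (0, 1, 1, 1)^T — this equals column 7 of H (binary 0111), so error is at position 7.
Correct: flip bit 7 of r = 000100011001010 to get c = 000100111001010.


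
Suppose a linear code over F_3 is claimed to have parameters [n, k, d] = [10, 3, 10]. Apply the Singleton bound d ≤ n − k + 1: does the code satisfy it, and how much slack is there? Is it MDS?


Singleton RHS = n − k + 1 = 8, slack = -2, bound violated (no such code; not MDS).

Singleton bound: d ≤ n − k + 1.
Here n = 10, k = 3, so n − k + 1 = 8.
Given d = 10, check d ≤ 8: NO.
Slack = (n − k + 1) − d = -2.
The slack is negative: d = 10 exceeds n − k + 1 = 8 by 2, so the Singleton bound is violated and no linear [10, 3, 10]_3 code can exist. In particular it is not MDS (MDS requires d = n − k + 1 exactly).
Description: the claimed parameters are [10, 3, 10]_3; such a code would be impossible (violates the Singleton bound).


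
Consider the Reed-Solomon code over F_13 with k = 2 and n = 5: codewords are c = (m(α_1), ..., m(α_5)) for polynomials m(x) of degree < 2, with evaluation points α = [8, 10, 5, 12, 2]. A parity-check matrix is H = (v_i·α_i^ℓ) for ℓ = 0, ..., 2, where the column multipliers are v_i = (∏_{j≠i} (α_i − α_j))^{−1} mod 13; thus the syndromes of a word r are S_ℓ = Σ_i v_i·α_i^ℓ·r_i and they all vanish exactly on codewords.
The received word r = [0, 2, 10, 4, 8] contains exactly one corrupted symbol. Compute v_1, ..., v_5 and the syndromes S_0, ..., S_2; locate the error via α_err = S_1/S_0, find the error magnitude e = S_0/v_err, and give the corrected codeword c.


S = (4, 8, 3), error at position 5, error magnitude e = 1, c = [0, 2, 10, 4, 7].

Step 1: column multipliers v_i = (∏_{j≠i}(α_i − α_j))^{−1} mod 13.
  i = 1 (α = 8): (8−10)(8−5)(8−12)(8−2) = (−2)·3·(−4)·6 = 144 ≡ 1, so v_1 = 1^{−1} = 1 (mod 13).
  i = 2 (α = 10): (10−8)(10−5)(10−12)(10−2) = 2·5·(−2)·8 = −160 ≡ 9, so v_2 = 9^{−1} = 3 (mod 13).
  i = 3 (α = 5): (5−8)(5−10)(5−12)(5−2) = (−3)·(−5)·(−7)·3 = −315 ≡ 10, so v_3 = 10^{−1} = 4 (mod 13).
  i = 4 (α = 12): (12−8)(12−10)(12−5)(12−2) = 4·2·7·10 = 560 ≡ 1, so v_4 = 1^{−1} = 1 (mod 13).
  i = 5 (α = 2): (2−8)(2−10)(2−5)(2−12) = (−6)·(−8)·(−3)·(−10) = 1440 ≡ 10, so v_5 = 10^{−1} = 4 (mod 13).
  v = [1, 3, 4, 1, 4].
Step 2: syndromes of r = [0, 2, 10, 4, 8] (all sums mod 13).
  S_0 = Σ v_i r_i = 1·0 + 3·2 + 4·10 + 1·4 + 4·8 = 82 ≡ 4.
  S_1 = Σ v_i α_i r_i = 1·8·0 + 3·10·2 + 4·5·10 + 1·12·4 + 4·2·8 = 372 ≡ 8.
  α_i^2 mod 13 = [12, 9, 12, 1, 4].
  S_2 = Σ v_i α_i^2 r_i = 1·12·0 + 3·9·2 + 4·12·10 + 1·1·4 + 4·4·8 = 666 ≡ 3.
  S = (4, 8, 3) ≠ 0, so r is not a codeword (an error is present).
Step 3: locate the error. For a single error e at position i, S_ℓ = v_i·e·α_i^ℓ, so α_err = S_1/S_0.
  S_0^{−1} = 4^{−1} = 10 (mod 13), so α_err = 8·10 = 80 ≡ 2 = α_5. Error position i = 5.
  Consistency check: S_2/S_1 = 3·5 = 15 ≡ 2 = α_err ✓ (single-error assumption holds).
Step 4: error magnitude e = S_0/v_5 = S_0·∏_{j≠5}(α_5 − α_j) = 4·10 = 40 ≡ 1 (mod 13).
Step 5: correct position 5: c_5 = r_5 − e = 8 − 1 ≡ 7 (mod 13). Hence c = [0, 2, 10, 4, 7].
  Check: interpolating c through the α_i gives m(x) = 5 + 1·x (degree < 2) with m(α_i) = c_i for every i, so c is indeed a codeword.


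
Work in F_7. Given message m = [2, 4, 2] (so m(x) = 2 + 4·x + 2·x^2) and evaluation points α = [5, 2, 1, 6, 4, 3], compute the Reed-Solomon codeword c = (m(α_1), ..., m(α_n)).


c = [2, 4, 1, 0, 1, 4]

Message polynomial: m(x) = 2 + 4·x + 2·x^2 (mod 7).
For each evaluation point α_i, compute m(α_i) mod 7:
  α_1 = 5: Horner steps 2 → 0 → 2, so m(5) = 2.
  α_2 = 2: Horner steps 2 → 1 → 4, so m(2) = 4.
  α_3 = 1: Horner steps 2 → 6 → 1, so m(1) = 1.
  α_4 = 6: Horner steps 2 → 2 → 0, so m(6) = 0.
  α_5 = 4: Horner steps 2 → 5 → 1, so m(4) = 1.
  α_6 = 3: Horner steps 2 → 3 → 4, so m(3) = 4.
Codeword c = [2, 4, 1, 0, 1, 4] ∈ F_7^6.


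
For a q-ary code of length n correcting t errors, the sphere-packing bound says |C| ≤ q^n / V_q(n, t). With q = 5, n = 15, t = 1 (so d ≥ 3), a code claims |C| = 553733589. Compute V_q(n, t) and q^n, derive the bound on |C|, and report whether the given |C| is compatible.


V_q(n, t) = 61, q^n = 30517578125, Hamming bound = 500288165, |C| = 553733589 > bound (violated).

Step 1: Compute V_q(n, t) = Σ_{j=0}^1 C(n, j) (q−1)^j.
  j = 0: C(15,0)·(4)^0 = 1·1 = 1.
  j = 1: C(15,1)·(4)^1 = 15·4 = 60.
  V_q(n, t) = 1 + 60 = 61.
Step 2: q^n = 5^15 = 30517578125.
Step 3: Hamming bound ⌊q^n / V_q(n,t)⌋ = ⌊30517578125/61⌋ = 500288165.
Step 4: Compare |C| = 553733589 to 500288165: violated.
The claimed |C| lies above the Hamming bound, so no 5-ary code of length 15 with d ≥ 3 can have 553733589 codewords.


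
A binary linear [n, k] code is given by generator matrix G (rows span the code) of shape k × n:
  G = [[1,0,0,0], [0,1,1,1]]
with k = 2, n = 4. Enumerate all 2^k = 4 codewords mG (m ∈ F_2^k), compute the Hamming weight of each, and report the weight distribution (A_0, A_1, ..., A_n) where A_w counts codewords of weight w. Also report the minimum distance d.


Weight distribution: A_0 = 1, A_1 = 1, A_3 = 1, A_4 = 1. Minimum distance d = 1.

Enumerate all 2^2 = 4 messages m ∈ F_2^2.
For each, compute codeword c = mG in F_2^4, then tally its weight.
  m = 00 → c = 0000, weight = 0.
  m = 10 → c = 1000, weight = 1.
  m = 01 → c = 0111, weight = 3.
  m = 11 → c = 1111, weight = 4.
Tally weights:
  weight 0: 1 codewords.
  weight 1: 1 codewords.
  weight 3: 1 codewords.
  weight 4: 1 codewords.
Minimum distance d = smallest w > 0 with A_w > 0 = 1.
Sanity: Σ A_w = 4 = 2^2 = 4 ✓.


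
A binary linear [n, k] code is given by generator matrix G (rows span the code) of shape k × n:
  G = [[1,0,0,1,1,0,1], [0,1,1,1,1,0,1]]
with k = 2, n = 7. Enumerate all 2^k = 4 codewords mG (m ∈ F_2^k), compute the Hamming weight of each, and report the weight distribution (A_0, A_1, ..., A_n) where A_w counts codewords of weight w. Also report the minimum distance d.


Weight distribution: A_0 = 1, A_3 = 1, A_4 = 1, A_5 = 1. Minimum distance d = 3.

Enumerate all 2^2 = 4 messages m ∈ F_2^2.
For each, compute codeword c = mG in F_2^7, then tally its weight.
  m = 00 → c = 0000000, weight = 0.
  m = 10 → c = 1001101, weight = 4.
  m = 01 → c = 0111101, weight = 5.
  m = 11 → c = 1110000, weight = 3.
Tally weights:
  weight 0: 1 codewords.
  weight 3: 1 codewords.
  weight 4: 1 codewords.
  weight 5: 1 codewords.
Minimum distance d = smallest w > 0 with A_w > 0 = 3.
Sanity: Σ A_w = 4 = 2^2 = 4 ✓.


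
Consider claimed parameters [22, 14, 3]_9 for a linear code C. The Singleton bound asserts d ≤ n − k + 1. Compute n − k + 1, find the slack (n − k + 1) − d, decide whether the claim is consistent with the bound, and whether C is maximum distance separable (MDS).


Singleton RHS = n − k + 1 = 9, slack = 6, bound satisfied, not MDS.

Singleton bound: d ≤ n − k + 1.
Here n = 22, k = 14, so n − k + 1 = 9.
Given d = 3, check d ≤ 9: YES.
Slack = (n − k + 1) − d = 6.
The code is NOT MDS (slack = 6 > 0).
Description: the claimed parameters are [22, 14, 3]_9; such a code would be non-MDS.


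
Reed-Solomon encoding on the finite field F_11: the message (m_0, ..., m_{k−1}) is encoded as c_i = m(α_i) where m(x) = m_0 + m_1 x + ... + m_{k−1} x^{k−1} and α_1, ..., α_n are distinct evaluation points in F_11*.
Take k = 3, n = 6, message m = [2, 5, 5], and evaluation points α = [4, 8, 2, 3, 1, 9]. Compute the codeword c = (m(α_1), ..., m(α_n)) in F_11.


c = [3, 10, 10, 7, 1, 1]

Message polynomial: m(x) = 2 + 5·x + 5·x^2 (mod 11).
For each evaluation point α_i, compute m(α_i) mod 11:
  α_1 = 4: Horner steps 5 → 3 → 3, so m(4) = 3.
  α_2 = 8: Horner steps 5 → 1 → 10, so m(8) = 10.
  α_3 = 2: Horner steps 5 → 4 → 10, so m(2) = 10.
  α_4 = 3: Horner steps 5 → 9 → 7, so m(3) = 7.
  α_5 = 1: Horner steps 5 → 10 → 1, so m(1) = 1.
  α_6 = 9: Horner steps 5 → 6 → 1, so m(9) = 1.
Codeword c = [3, 10, 10, 7, 1, 1] ∈ F_11^6.


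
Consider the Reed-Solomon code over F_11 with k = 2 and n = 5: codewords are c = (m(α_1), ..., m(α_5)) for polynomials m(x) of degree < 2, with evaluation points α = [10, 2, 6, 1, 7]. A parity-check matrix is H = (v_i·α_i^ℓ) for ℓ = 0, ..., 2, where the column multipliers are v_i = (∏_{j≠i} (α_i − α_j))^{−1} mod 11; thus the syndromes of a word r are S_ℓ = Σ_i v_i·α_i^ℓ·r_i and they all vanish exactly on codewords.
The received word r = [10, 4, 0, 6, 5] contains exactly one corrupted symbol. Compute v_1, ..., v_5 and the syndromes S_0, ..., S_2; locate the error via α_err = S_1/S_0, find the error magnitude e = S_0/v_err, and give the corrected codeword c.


S = (5, 8, 4), error at position 3, error magnitude e = 4, c = [10, 4, 7, 6, 5].

Step 1: column multipliers v_i = (∏_{j≠i}(α_i − α_j))^{−1} mod 11.
  i = 1 (α = 10): (10−2)(10−6)(10−1)(10−7) = 8·4·9·3 = 864 ≡ 6, so v_1 = 6^{−1} = 2 (mod 11).
  i = 2 (α = 2): (2−10)(2−6)(2−1)(2−7) = (−8)·(−4)·1·(−5) = −160 ≡ 5, so v_2 = 5^{−1} = 9 (mod 11).
  i = 3 (α = 6): (6−10)(6−2)(6−1)(6−7) = (−4)·4·5·(−1) = 80 ≡ 3, so v_3 = 3^{−1} = 4 (mod 11).
  i = 4 (α = 1): (1−10)(1−2)(1−6)(1−7) = (−9)·(−1)·(−5)·(−6) = 270 ≡ 6, so v_4 = 6^{−1} = 2 (mod 11).
  i = 5 (α = 7): (7−10)(7−2)(7−6)(7−1) = (−3)·5·1·6 = −90 ≡ 9, so v_5 = 9^{−1} = 5 (mod 11).
  v = [2, 9, 4, 2, 5].
Step 2: syndromes of r = [10, 4, 0, 6, 5] (all sums mod 11).
  S_0 = Σ v_i r_i = 2·10 + 9·4 + 4·0 + 2·6 + 5·5 = 93 ≡ 5.
  S_1 = Σ v_i α_i r_i = 2·10·10 + 9·2·4 + 4·6·0 + 2·1·6 + 5·7·5 = 459 ≡ 8.
  α_i^2 mod 11 = [1, 4, 3, 1, 5].
  S_2 = Σ v_i α_i^2 r_i = 2·1·10 + 9·4·4 + 4·3·0 + 2·1·6 + 5·5·5 = 301 ≡ 4.
  S = (5, 8, 4) ≠ 0, so r is not a codeword (an error is present).
Step 3: locate the error. For a single error e at position i, S_ℓ = v_i·e·α_i^ℓ, so α_err = S_1/S_0.
  S_0^{−1} = 5^{−1} = 9 (mod 11), so α_err = 8·9 = 72 ≡ 6 = α_3. Error position i = 3.
  Consistency check: S_2/S_1 = 4·7 = 28 ≡ 6 = α_err ✓ (single-error assumption holds).
Step 4: error magnitude e = S_0/v_3 = S_0·∏_{j≠3}(α_3 − α_j) = 5·3 = 15 ≡ 4 (mod 11).
Step 5: correct position 3: c_3 = r_3 − e = 0 − 4 ≡ 7 (mod 11). Hence c = [10, 4, 7, 6, 5].
  Check: interpolating c through the α_i gives m(x) = 8 + 9·x (degree < 2) with m(α_i) = c_i for every i, so c is indeed a codeword.


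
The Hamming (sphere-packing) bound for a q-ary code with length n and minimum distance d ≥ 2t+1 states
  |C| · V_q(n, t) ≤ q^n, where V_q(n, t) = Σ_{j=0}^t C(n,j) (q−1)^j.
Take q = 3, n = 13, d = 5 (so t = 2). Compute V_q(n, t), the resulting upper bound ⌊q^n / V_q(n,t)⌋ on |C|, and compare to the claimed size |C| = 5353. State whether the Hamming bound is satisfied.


V_q(n, t) = 339, q^n = 1594323, Hamming bound = 4703, |C| = 5353 > bound (violated).

Step 1: Compute V_q(n, t) = Σ_{j=0}^2 C(n, j) (q−1)^j.
  j = 0: C(13,0)·(2)^0 = 1·1 = 1.
  j = 1: C(13,1)·(2)^1 = 13·2 = 26.
  j = 2: C(13,2)·(2)^2 = 78·4 = 312.
  V_q(n, t) = 1 + 26 + 312 = 339.
Step 2: q^n = 3^13 = 1594323.
Step 3: Hamming bound ⌊q^n / V_q(n,t)⌋ = ⌊1594323/339⌋ = 4703.
Step 4: Compare |C| = 5353 to 4703: violated.
The claimed |C| lies above the Hamming bound, so no 3-ary code of length 13 with d ≥ 5 can have 5353 codewords.


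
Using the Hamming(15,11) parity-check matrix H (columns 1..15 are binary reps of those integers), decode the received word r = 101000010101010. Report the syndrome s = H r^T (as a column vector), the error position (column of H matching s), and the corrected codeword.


s = (0, 0, 1, 0)^T, error position = 2, corrected codeword c = 111000010101010

Compute s = H r^T mod 2 one row at a time:
  s_1 = 1 + 0 + 1 + 0 + 1 + 0 + 1 + 0 = 4 ≡ 0 (mod 2).
  s_2 = 0 + 0 + 0 + 0 + 1 + 0 + 1 + 0 = 2 ≡ 0 (mod 2).
  s_3 = 0 + 1 + 0 + 0 + 1 + 0 + 1 + 0 = 3 ≡ 1 (mod 2).
  s_4 = 1 + 1 + 0 + 0 + 0 + 0 + 0 + 0 = 2 ≡ 0 (mod 2).
s = (0, 0, 1, 0)^T — this equals column 2 of H (binary 0010), so error is at position 2.
Correct: flip bit 2 of r = 101000010101010 to get c = 111000010101010.


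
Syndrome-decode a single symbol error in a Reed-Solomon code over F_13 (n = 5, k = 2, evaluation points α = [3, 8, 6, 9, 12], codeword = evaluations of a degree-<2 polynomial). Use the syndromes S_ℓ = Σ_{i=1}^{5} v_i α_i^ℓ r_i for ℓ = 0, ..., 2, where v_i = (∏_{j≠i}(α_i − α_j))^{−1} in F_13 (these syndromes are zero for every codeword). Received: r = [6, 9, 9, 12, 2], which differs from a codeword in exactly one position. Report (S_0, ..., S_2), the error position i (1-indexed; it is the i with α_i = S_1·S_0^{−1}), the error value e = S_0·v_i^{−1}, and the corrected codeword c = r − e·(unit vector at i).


S = (11, 10, 2), error at position 2, error magnitude e = 11, c = [6, 11, 9, 12, 2].

Step 1: column multipliers v_i = (∏_{j≠i}(α_i − α_j))^{−1} mod 13.
  i = 1 (α = 3): (3−8)(3−6)(3−9)(3−12) = (−5)·(−3)·(−6)·(−9) = 810 ≡ 4, so v_1 = 4^{−1} = 10 (mod 13).
  i = 2 (α = 8): (8−3)(8−6)(8−9)(8−12) = 5·2·(−1)·(−4) = 40 ≡ 1, so v_2 = 1^{−1} = 1 (mod 13).
  i = 3 (α = 6): (6−3)(6−8)(6−9)(6−12) = 3·(−2)·(−3)·(−6) = −108 ≡ 9, so v_3 = 9^{−1} = 3 (mod 13).
  i = 4 (α = 9): (9−3)(9−8)(9−6)(9−12) = 6·1·3·(−3) = −54 ≡ 11, so v_4 = 11^{−1} = 6 (mod 13).
  i = 5 (α = 12): (12−3)(12−8)(12−6)(12−9) = 9·4·6·3 = 648 ≡ 11, so v_5 = 11^{−1} = 6 (mod 13).
  v = [10, 1, 3, 6, 6].
Step 2: syndromes of r = [6, 9, 9, 12, 2] (all sums mod 13).
  S_0 = Σ v_i r_i = 10·6 + 1·9 + 3·9 + 6·12 + 6·2 = 180 ≡ 11.
  S_1 = Σ v_i α_i r_i = 10·3·6 + 1·8·9 + 3·6·9 + 6·9·12 + 6·12·2 = 1206 ≡ 10.
  α_i^2 mod 13 = [9, 12, 10, 3, 1].
  S_2 = Σ v_i α_i^2 r_i = 10·9·6 + 1·12·9 + 3·10·9 + 6·3·12 + 6·1·2 = 1146 ≡ 2.
  S = (11, 10, 2) ≠ 0, so r is not a codeword (an error is present).
Step 3: locate the error. For a single error e at position i, S_ℓ = v_i·e·α_i^ℓ, so α_err = S_1/S_0.
  S_0^{−1} = 11^{−1} = 6 (mod 13), so α_err = 10·6 = 60 ≡ 8 = α_2. Error position i = 2.
  Consistency check: S_2/S_1 = 2·4 = 8 ≡ 8 = α_err ✓ (single-error assumption holds).
Step 4: error magnitude e = S_0/v_2 = S_0·∏_{j≠2}(α_2 − α_j) = 11·1 = 11 ≡ 11 (mod 13).
Step 5: correct position 2: c_2 = r_2 − e = 9 − 11 ≡ 11 (mod 13). Hence c = [6, 11, 9, 12, 2].
  Check: interpolating c through the α_i gives m(x) = 3 + 1·x (degree < 2) with m(α_i) = c_i for every i, so c is indeed a codeword.


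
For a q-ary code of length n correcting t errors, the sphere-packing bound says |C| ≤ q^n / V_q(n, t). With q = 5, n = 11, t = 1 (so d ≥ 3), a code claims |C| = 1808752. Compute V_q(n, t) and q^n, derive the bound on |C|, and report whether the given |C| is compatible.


V_q(n, t) = 45, q^n = 48828125, Hamming bound = 1085069, |C| = 1808752 > bound (violated).

Step 1: Compute V_q(n, t) = Σ_{j=0}^1 C(n, j) (q−1)^j.
  j = 0: C(11,0)·(4)^0 = 1·1 = 1.
  j = 1: C(11,1)·(4)^1 = 11·4 = 44.
  V_q(n, t) = 1 + 44 = 45.
Step 2: q^n = 5^11 = 48828125.
Step 3: Hamming bound ⌊q^n / V_q(n,t)⌋ = ⌊48828125/45⌋ = 1085069.
Step 4: Compare |C| = 1808752 to 1085069: violated.
The claimed |C| lies above the Hamming bound, so no 5-ary code of length 11 with d ≥ 3 can have 1808752 codewords.
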